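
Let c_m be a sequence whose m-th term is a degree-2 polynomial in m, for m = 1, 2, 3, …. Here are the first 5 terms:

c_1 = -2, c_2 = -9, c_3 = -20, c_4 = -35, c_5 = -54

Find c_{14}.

-405

1st diffs: -7, -11, -15, -19.
2nd diffs: -4, -4, -4 (constant).
So c_m = -2m^2 - m + 1.
Evaluating at m = 14 gives c_{14} = -405.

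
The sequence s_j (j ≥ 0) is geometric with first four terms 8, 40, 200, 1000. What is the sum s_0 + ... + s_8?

Common ratio r = 5.
s_j = 8·5^(j-0).
S = 8·(5^9 - 1)/(5 - 1) = 8·(1953125 - 1)/(4) = 3906248.

3906248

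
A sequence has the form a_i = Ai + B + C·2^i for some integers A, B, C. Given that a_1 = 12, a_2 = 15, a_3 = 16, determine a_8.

Plug in i = 1, 2, 3: A + B + 2C = 12; 2A + B + 4C = 15; 3A + B + 8C = 16.
Subtracting the first from the second: A + 2C = 3.
Subtracting the second from the third: A + 4C = 1.
Solving: C = -1, A = 5, then B = 9.
So a_i = 5·i + 9 + (-1)·2^i; at i=8 this is -207.

-207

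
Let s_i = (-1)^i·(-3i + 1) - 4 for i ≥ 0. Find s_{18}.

-57

(-1)^18 = 1; -3i + 1 at i=18 is -53; so s_{18} = -57.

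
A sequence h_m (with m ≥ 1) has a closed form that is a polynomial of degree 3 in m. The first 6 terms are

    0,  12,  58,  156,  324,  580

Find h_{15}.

9814

1st diffs: 12, 46, 98, 168, 256.
2nd diffs: 34, 52, 70, 88.
3rd diffs: 18, 18, 18 (constant).
Newton forward-difference form: h_m = 12·C(m-1,1) + 34·C(m-1,2) + 18·C(m-1,3).
At m = 15: m-1 = 14, so h_{15} = 168 + 3094 + 6552 = 9814.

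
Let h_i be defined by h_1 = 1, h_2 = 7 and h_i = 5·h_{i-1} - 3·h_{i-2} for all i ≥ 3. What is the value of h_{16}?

5607776371

Iterate the recurrence:
h_3 = 32; h_4 = 139; h_5 = 599; …; h_{13} = 70395449; h_{14} = 302895823; h_{15} = 1303292768; h_{16} = 5607776371.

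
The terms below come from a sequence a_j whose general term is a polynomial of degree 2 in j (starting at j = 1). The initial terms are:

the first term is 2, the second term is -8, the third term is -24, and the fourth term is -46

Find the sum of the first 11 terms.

1st diffs: -10, -16, -22.
2nd diffs: -6, -6 (constant).
Newton forward-difference form: a_j = 2 + (-10)·C(j-1,1) + (-6)·C(j-1,2).
Continuing: …, -74, -108, -148, -194, …, a_{11} = -368.
Summing j = 1..11 (11 terms) gives -1518.

-1518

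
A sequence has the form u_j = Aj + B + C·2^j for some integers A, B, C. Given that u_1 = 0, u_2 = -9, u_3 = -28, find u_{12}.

-20459

Write the equations: A + B + 2C = 0; 2A + B + 4C = -9; 3A + B + 8C = -28.
Subtracting the first from the second: A + 2C = -9.
Subtracting the second from the third: A + 4C = -19.
Solving: C = -5, A = 1, then B = 9.
So u_j = 1·j + 9 + (-5)·2^j; at j=12 this is -20459.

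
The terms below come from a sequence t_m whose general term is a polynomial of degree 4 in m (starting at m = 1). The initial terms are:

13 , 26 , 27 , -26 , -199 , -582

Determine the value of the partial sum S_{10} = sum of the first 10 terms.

1st diffs: 13, 1, -53, -173, -383.
2nd diffs: -12, -54, -120, -210.
3rd diffs: -42, -66, -90.
4th diffs: -24, -24 (constant).
Newton forward-difference form: t_m = 13 + 13·C(m-1,1) + (-12)·C(m-1,2) + (-42)·C(m-1,3) + (-24)·C(m-1,4).
Continuing: -1289, -2458, -4251, -6854.
Summing m = 1..10 (10 terms) gives -15593.

-15593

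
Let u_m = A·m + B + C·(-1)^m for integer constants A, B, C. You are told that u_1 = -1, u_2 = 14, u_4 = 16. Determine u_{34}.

46

At m = 1, 2, 4: A + B - C = -1; 2A + B + C = 14; 4A + B + C = 16.
Subtracting the first from the second: A + 2C = 15.
Subtracting the second from the third: 2A = 2.
Solving: C = 7, A = 1, then B = 5.
So u_m = 1·m + 5 + 7·(-1)^m; at m=34 this is 46.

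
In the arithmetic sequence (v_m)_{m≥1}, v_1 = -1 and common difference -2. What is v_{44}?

v_m = -1 + (m - 1)·(-2).
v_{44} = -1 + 43·(-2) = -87.

-87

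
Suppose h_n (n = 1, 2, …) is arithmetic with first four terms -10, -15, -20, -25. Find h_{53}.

-270

Common difference d = -5.
h_n = -10 + (n - 1)·(-5).
h_{53} = -10 + 52·(-5) = -270.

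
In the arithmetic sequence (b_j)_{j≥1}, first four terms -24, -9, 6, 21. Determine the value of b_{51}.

Common difference d = 15.
b_j = -24 + (j - 1)·15.
b_{51} = -24 + 50·15 = 726.

726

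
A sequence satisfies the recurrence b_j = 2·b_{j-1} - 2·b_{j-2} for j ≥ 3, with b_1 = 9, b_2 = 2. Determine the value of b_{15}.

896

Step forward from the initial values:
b_3 = -14;  b_4 = -32;  b_5 = -36;  …;  b_{12} = -512;  b_{13} = -576;  b_{14} = -128;  b_{15} = 896.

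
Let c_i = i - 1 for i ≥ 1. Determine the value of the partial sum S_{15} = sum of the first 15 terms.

Over i = 1..15: Σi = 120.
Total = (1)·120 + (-1)·15 = 105.

105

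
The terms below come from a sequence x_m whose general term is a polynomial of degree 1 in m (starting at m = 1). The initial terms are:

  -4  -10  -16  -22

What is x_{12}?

1st diffs: -6, -6, -6 (constant).
So x_m = -6m + 2.
Evaluating at m = 12 gives x_{12} = -70.

-70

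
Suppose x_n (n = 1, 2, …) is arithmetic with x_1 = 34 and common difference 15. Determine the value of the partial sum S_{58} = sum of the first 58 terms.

x_n = 34 + (n - 1)·15.
x_{58} = 889; S = 58·(34 + 889)/2 = 26767.

26767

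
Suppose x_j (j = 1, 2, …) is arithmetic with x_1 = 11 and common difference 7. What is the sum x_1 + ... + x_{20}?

x_j = 11 + (j - 1)·7.
x_{20} = 144; S = 20·(11 + 144)/2 = 1550.

1550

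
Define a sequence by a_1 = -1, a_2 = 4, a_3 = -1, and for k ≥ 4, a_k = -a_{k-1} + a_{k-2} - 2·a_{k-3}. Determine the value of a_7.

Compute successive terms:
a_4 = 7, a_5 = -16, a_6 = 25, a_7 = -55.

-55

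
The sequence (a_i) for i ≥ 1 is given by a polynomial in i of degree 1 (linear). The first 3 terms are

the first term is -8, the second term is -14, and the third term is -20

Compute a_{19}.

1st diffs: -6, -6 (constant).
So a_i = -6i - 2.
Evaluating at i = 19 gives a_{19} = -116.

-116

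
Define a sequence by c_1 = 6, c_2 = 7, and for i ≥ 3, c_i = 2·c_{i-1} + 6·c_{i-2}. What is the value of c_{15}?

233709440

Step forward from the initial values:
c_3 = 50; c_4 = 142; c_5 = 584; …; c_{12} = 4822240; c_{13} = 17584256; c_{14} = 64101952; c_{15} = 233709440.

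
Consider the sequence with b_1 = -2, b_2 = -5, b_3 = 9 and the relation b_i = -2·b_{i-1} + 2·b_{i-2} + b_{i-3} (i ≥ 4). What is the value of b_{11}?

24033

b_4 = -30;  b_5 = 73;  b_6 = -197;  b_7 = 510;  b_8 = -1341;  b_9 = 3505;  b_{10} = -9182;  b_{11} = 24033.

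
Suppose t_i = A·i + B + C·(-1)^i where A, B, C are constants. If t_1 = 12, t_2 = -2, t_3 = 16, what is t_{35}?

80

At i = 1, 2, 3: A + B - C = 12; 2A + B + C = -2; 3A + B - C = 16.
Subtracting the first from the second: A + 2C = -14.
Subtracting the second from the third: A - 2C = 18.
Solving: C = -8, A = 2, then B = 2.
Therefore t_{35} = 70 + 2 + (-8)·(-1) = 80.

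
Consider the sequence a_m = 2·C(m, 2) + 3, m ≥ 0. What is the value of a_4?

C(4, 2) = 6, so a_4 = 15.

15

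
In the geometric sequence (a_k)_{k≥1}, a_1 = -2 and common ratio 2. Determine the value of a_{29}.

-536870912

a_k = (-2)·2^(k-1).
a_{29} = (-2)·2^28 = -536870912.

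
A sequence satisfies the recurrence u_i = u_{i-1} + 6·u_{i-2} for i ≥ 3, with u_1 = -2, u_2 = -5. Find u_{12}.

-318455

Compute successive terms:
u_3 = -17  u_4 = -47  u_5 = -149  u_6 = -431  u_7 = -1325  u_8 = -3911  u_9 = -11861  u_{10} = -35327  u_{11} = -106493  u_{12} = -318455.
(Characteristic roots are 3 and -2.)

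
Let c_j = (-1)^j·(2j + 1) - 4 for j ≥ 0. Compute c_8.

(-1)^8 = 1; 2j + 1 at j=8 is 17; so c_8 = 13.

13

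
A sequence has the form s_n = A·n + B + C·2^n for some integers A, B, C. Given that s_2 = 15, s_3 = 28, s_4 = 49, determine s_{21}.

At n = 2, 3, 4: 2A + B + 4C = 15; 3A + B + 8C = 28; 4A + B + 16C = 49.
Subtracting the first from the second: A + 4C = 13.
Subtracting the second from the third: A + 8C = 21.
Solving: C = 2, A = 5, then B = -3.
Hence s_{21} = 5·21 + (-3) + 2·2097152 = 4194406.

4194406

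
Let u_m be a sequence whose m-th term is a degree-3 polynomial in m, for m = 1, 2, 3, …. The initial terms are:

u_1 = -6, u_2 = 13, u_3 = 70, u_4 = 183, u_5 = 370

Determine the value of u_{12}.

5263

1st diffs: 19, 57, 113, 187.
2nd diffs: 38, 56, 74.
3rd diffs: 18, 18 (constant).
So u_m = 3m^3 + m^2 - 5m - 5.
Evaluating at m = 12 gives u_{12} = 5263.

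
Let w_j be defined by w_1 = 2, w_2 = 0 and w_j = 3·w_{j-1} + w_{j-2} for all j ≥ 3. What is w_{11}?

w_3 = 2, w_4 = 6, w_5 = 20, w_6 = 66, w_7 = 218, w_8 = 720, w_9 = 2378, w_{10} = 7854, w_{11} = 25940.

25940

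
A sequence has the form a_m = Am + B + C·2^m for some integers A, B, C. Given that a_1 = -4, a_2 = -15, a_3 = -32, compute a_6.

Plug in m = 1, 2, 3: A + B + 2C = -4; 2A + B + 4C = -15; 3A + B + 8C = -32.
Subtracting the first from the second: A + 2C = -11.
Subtracting the second from the third: A + 4C = -17.
Solving: C = -3, A = -5, then B = 7.
Hence a_6 = -5·6 + 7 + (-3)·64 = -215.

-215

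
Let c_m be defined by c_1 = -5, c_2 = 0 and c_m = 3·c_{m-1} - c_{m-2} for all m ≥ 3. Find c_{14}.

c_3 = 5;  c_4 = 15;  c_5 = 40;  …;  c_{11} = 12920;  c_{12} = 33825;  c_{13} = 88555;  c_{14} = 231840.

231840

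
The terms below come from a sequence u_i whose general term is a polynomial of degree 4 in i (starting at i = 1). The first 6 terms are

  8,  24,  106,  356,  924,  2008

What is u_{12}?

1st diffs: 16, 82, 250, 568, 1084.
2nd diffs: 66, 168, 318, 516.
3rd diffs: 102, 150, 198.
4th diffs: 48, 48 (constant).
Newton forward-difference form: u_i = 8 + 16·C(i-1,1) + 66·C(i-1,2) + 102·C(i-1,3) + 48·C(i-1,4).
At i = 12: i-1 = 11, so u_{12} = 8 + 176 + 3630 + 16830 + 15840 = 36484.

36484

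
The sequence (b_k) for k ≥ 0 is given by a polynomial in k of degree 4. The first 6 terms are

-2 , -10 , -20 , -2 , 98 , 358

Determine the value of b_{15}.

1st diffs: -8, -10, 18, 100, 260.
2nd diffs: -2, 28, 82, 160.
3rd diffs: 30, 54, 78.
4th diffs: 24, 24 (constant).
Newton forward-difference form: b_k = -2 + (-8)·C(k,1) + (-2)·C(k,2) + 30·C(k,3) + 24·C(k,4).
At k = 15: k = 15, so b_{15} = -2 - 120 - 210 + 13650 + 32760 = 46078.

46078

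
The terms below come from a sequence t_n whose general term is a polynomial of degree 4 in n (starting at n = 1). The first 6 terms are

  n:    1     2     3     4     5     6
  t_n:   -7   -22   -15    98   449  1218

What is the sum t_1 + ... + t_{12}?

1st diffs: -15, 7, 113, 351, 769.
2nd diffs: 22, 106, 238, 418.
3rd diffs: 84, 132, 180.
4th diffs: 48, 48 (constant).
So t_n = 2n^4 - 6n^3 - 3n^2 + 6n - 6.
Continuing: …, 2633, 4970, 8553, 13754, …, t_{12} = 30738.
Summing n = 1..12 (12 terms) gives 83362.

83362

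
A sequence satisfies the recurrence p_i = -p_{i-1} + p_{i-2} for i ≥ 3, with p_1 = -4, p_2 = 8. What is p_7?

-84

Iterate the recurrence:
p_3 = -12, p_4 = 20, p_5 = -32, p_6 = 52, p_7 = -84.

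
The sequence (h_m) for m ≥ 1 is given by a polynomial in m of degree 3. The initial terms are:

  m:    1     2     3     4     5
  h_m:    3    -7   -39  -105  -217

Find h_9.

-1365

1st diffs: -10, -32, -66, -112.
2nd diffs: -22, -34, -46.
3rd diffs: -12, -12 (constant).
Newton forward-difference form: h_m = 3 + (-10)·C(m-1,1) + (-22)·C(m-1,2) + (-12)·C(m-1,3).
At m = 9: m-1 = 8, so h_9 = 3 - 80 - 616 - 672 = -1365.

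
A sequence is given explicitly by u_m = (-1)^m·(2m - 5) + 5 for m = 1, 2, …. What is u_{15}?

-20

(-1)^15 = -1; 2m - 5 at m=15 is 25; so u_{15} = -20.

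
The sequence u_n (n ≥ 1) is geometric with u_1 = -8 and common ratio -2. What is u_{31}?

u_n = (-8)·(-2)^(n-1).
u_{31} = (-8)·(-2)^30 = -8589934592.

-8589934592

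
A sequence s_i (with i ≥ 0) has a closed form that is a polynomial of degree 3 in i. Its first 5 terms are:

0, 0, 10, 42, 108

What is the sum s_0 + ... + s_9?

3720

1st diffs: 0, 10, 32, 66.
2nd diffs: 10, 22, 34.
3rd diffs: 12, 12 (constant).
So s_i = 2i^3 - i^2 - i.
Continuing: …, 220, 390, 630, 952, …, s_9 = 1368.
Summing i = 0..9 (10 terms) gives 3720.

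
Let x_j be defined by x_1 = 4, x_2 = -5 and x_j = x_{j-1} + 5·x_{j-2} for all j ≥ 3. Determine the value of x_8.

Iterate the recurrence:
x_3 = 15;  x_4 = -10;  x_5 = 65;  x_6 = 15;  x_7 = 340;  x_8 = 415.

415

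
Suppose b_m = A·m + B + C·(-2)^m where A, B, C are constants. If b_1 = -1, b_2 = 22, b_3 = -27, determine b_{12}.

At m = 1, 2, 3: A + B - 2C = -1; 2A + B + 4C = 22; 3A + B - 8C = -27.
Subtracting the first from the second: A + 6C = 23.
Subtracting the second from the third: A - 12C = -49.
Solving: C = 4, A = -1, then B = 8.
Therefore b_{12} = -12 + 8 + 4·4096 = 16380.

16380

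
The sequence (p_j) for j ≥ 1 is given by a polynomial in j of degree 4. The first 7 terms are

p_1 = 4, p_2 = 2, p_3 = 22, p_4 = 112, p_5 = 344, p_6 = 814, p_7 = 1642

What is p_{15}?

1st diffs: -2, 20, 90, 232, 470, 828.
2nd diffs: 22, 70, 142, 238, 358.
3rd diffs: 48, 72, 96, 120.
4th diffs: 24, 24, 24 (constant).
So p_j = j^4 - 2j^3 - 2j^2 + 3j + 4.
Evaluating at j = 15 gives p_{15} = 43474.

43474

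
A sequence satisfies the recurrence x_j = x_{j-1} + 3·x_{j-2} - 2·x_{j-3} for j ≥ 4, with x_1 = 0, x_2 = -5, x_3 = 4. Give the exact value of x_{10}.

-263

Step forward from the initial values:
x_4 = -11;  x_5 = 11;  x_6 = -30;  x_7 = 25;  x_8 = -87;  x_9 = 48;  x_{10} = -263.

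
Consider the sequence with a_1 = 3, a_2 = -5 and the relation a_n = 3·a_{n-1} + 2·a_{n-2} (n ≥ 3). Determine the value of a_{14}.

-11929325

Compute successive terms:
a_3 = -9;  a_4 = -37;  a_5 = -129;  …;  a_{11} = -264057;  a_{12} = -940453;  a_{13} = -3349473;  a_{14} = -11929325.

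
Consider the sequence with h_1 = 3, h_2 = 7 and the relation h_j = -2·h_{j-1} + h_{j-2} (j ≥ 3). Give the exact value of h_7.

-403

Iterate the recurrence:
h_3 = -11; h_4 = 29; h_5 = -69; h_6 = 167; h_7 = -403.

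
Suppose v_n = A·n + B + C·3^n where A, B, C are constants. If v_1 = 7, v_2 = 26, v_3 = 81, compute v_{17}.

387420503

Plug in n = 1, 2, 3: A + B + 3C = 7; 2A + B + 9C = 26; 3A + B + 27C = 81.
Subtracting the first from the second: A + 6C = 19.
Subtracting the second from the third: A + 18C = 55.
Solving: C = 3, A = 1, then B = -3.
Hence v_{17} = 1·17 + (-3) + 3·129140163 = 387420503.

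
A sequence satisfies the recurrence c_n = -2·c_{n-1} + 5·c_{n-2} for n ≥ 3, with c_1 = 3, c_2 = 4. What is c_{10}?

-4836

Applying the relation repeatedly:
c_3 = 7  c_4 = 6  c_5 = 23  c_6 = -16  c_7 = 147  c_8 = -374  c_9 = 1483  c_{10} = -4836.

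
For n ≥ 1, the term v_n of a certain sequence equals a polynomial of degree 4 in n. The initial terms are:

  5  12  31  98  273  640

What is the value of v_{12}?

14602

1st diffs: 7, 19, 67, 175, 367.
2nd diffs: 12, 48, 108, 192.
3rd diffs: 36, 60, 84.
4th diffs: 24, 24 (constant).
Newton forward-difference form: v_n = 5 + 7·C(n-1,1) + 12·C(n-1,2) + 36·C(n-1,3) + 24·C(n-1,4).
At n = 12: n-1 = 11, so v_{12} = 5 + 77 + 660 + 5940 + 7920 = 14602.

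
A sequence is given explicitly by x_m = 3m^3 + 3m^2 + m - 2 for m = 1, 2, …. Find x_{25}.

x_{25} = 3·25^3 + 3·25^2 + 1·25 - 2 = 48773.

48773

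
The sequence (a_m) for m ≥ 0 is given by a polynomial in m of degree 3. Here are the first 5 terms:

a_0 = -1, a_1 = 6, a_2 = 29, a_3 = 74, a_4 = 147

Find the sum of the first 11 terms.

1st diffs: 7, 23, 45, 73.
2nd diffs: 16, 22, 28.
3rd diffs: 6, 6 (constant).
Newton forward-difference form: a_m = -1 + 7·C(m,1) + 16·C(m,2) + 6·C(m,3).
Continuing: …, 254, 401, 594, 839, …, a_{10} = 1509.
Summing m = 0..10 (11 terms) gives 4994.

4994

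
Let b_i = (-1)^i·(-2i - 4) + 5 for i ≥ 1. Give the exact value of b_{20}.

-39

(-1)^20 = 1; -2i - 4 at i=20 is -44; so b_{20} = -39.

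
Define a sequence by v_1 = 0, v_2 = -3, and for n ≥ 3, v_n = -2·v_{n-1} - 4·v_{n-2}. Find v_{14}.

-12288

v_3 = 6;  v_4 = 0;  v_5 = -24;  …;  v_{11} = -1536;  v_{12} = 3072;  v_{13} = 0;  v_{14} = -12288.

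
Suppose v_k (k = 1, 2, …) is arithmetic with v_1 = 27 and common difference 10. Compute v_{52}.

537

v_k = 27 + (k - 1)·10.
v_{52} = 27 + 51·10 = 537.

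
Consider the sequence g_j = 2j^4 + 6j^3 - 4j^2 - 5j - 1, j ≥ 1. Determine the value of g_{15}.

120524

g_{15} = 2·15^4 + 6·15^3 - 4·15^2 - 5·15 - 1 = 120524.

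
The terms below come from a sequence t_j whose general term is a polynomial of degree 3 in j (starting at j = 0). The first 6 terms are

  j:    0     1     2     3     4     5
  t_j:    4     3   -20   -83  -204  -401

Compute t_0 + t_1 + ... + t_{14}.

1st diffs: -1, -23, -63, -121, -197.
2nd diffs: -22, -40, -58, -76.
3rd diffs: -18, -18, -18 (constant).
So t_j = -3j^3 - 2j^2 + 4j + 4.
Continuing: …, -692, -1095, -1628, -2309, …, t_{14} = -8564.
Summing j = 0..14 (15 terms) gives -34625.

-34625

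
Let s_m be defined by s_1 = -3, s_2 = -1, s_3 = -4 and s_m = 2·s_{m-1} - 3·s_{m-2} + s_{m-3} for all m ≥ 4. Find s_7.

27

Applying the relation repeatedly:
s_4 = -8; s_5 = -5; s_6 = 10; s_7 = 27.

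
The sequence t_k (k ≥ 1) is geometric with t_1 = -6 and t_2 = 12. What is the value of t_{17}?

-393216

Common ratio r = -2.
t_k = (-6)·(-2)^(k-1).
t_{17} = (-6)·(-2)^16 = -393216.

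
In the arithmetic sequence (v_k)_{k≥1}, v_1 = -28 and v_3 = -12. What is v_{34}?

236

Common difference d = (-12 - (-28)) / (3 - 1) = 8.
v_k = -28 + (k - 1)·8.
v_{34} = -28 + 33·8 = 236.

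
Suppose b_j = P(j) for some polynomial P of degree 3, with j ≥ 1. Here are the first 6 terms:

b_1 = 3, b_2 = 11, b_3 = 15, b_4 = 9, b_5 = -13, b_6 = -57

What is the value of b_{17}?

-3709

1st diffs: 8, 4, -6, -22, -44.
2nd diffs: -4, -10, -16, -22.
3rd diffs: -6, -6, -6 (constant).
So b_j = -j^3 + 4j^2 + 3j - 3.
Evaluating at j = 17 gives b_{17} = -3709.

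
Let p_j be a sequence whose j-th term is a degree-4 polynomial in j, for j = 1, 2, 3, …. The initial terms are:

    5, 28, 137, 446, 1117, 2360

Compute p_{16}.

126770

1st diffs: 23, 109, 309, 671, 1243.
2nd diffs: 86, 200, 362, 572.
3rd diffs: 114, 162, 210.
4th diffs: 48, 48 (constant).
Newton forward-difference form: p_j = 5 + 23·C(j-1,1) + 86·C(j-1,2) + 114·C(j-1,3) + 48·C(j-1,4).
At j = 16: j-1 = 15, so p_{16} = 5 + 345 + 9030 + 51870 + 65520 = 126770.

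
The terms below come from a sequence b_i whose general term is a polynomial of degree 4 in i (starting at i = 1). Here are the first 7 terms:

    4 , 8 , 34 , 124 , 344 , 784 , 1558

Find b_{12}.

1st diffs: 4, 26, 90, 220, 440, 774.
2nd diffs: 22, 64, 130, 220, 334.
3rd diffs: 42, 66, 90, 114.
4th diffs: 24, 24, 24 (constant).
So b_i = i^4 - 3i^3 + 4i^2 - 2i + 4.
Evaluating at i = 12 gives b_{12} = 16108.

16108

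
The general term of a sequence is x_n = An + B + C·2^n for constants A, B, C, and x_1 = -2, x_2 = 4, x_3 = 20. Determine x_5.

At n = 1, 2, 3: A + B + 2C = -2; 2A + B + 4C = 4; 3A + B + 8C = 20.
Subtracting the first from the second: A + 2C = 6.
Subtracting the second from the third: A + 4C = 16.
Solving: C = 5, A = -4, then B = -8.
So x_n = -4·n + (-8) + 5·2^n; at n=5 this is 132.

132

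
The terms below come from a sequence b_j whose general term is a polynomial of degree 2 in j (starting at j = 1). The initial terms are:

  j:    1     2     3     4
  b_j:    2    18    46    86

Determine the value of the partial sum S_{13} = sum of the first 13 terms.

1st diffs: 16, 28, 40.
2nd diffs: 12, 12 (constant).
Newton forward-difference form: b_j = 2 + 16·C(j-1,1) + 12·C(j-1,2).
Continuing: …, 138, 202, 278, 366, …, b_{13} = 986.
Summing j = 1..13 (13 terms) gives 4706.

4706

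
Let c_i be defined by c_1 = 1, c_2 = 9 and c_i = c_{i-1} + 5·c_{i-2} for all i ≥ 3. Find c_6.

424

Applying the relation repeatedly:
c_3 = 14  c_4 = 59  c_5 = 129  c_6 = 424.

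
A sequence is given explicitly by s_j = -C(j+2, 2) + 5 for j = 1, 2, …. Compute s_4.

C(6, 2) = 15, so s_4 = -10.

-10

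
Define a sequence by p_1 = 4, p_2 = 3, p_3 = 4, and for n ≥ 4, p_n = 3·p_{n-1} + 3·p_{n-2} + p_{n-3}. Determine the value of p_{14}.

Compute successive terms:
p_4 = 25, p_5 = 90, p_6 = 349, …, p_{11} = 294024, p_{12} = 1131205, p_{13} = 4352110, p_{14} = 16743969.

16743969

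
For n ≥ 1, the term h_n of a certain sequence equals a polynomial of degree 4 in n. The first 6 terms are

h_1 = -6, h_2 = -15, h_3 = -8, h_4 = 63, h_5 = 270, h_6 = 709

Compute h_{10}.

7545

1st diffs: -9, 7, 71, 207, 439.
2nd diffs: 16, 64, 136, 232.
3rd diffs: 48, 72, 96.
4th diffs: 24, 24 (constant).
So h_n = n^4 - 2n^3 - 5n^2 + 5n - 5.
Evaluating at n = 10 gives h_{10} = 7545.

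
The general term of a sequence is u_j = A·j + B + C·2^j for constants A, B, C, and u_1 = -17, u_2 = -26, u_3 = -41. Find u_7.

At j = 1, 2, 3: A + B + 2C = -17; 2A + B + 4C = -26; 3A + B + 8C = -41.
Subtracting the first from the second: A + 2C = -9.
Subtracting the second from the third: A + 4C = -15.
Solving: C = -3, A = -3, then B = -8.
Therefore u_7 = -21 + (-8) + (-3)·128 = -413.

-413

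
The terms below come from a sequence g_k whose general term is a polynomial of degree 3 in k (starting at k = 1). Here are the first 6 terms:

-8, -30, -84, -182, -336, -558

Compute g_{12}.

-3990

1st diffs: -22, -54, -98, -154, -222.
2nd diffs: -32, -44, -56, -68.
3rd diffs: -12, -12, -12 (constant).
So g_k = -2k^3 - 4k^2 + 4k - 6.
Evaluating at k = 12 gives g_{12} = -3990.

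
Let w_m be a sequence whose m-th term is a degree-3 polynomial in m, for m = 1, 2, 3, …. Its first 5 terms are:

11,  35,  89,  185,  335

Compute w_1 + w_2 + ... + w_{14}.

25270

1st diffs: 24, 54, 96, 150.
2nd diffs: 30, 42, 54.
3rd diffs: 12, 12 (constant).
Newton forward-difference form: w_m = 11 + 24·C(m-1,1) + 30·C(m-1,2) + 12·C(m-1,3).
Continuing: …, 551, 845, 1229, 1715, …, w_{14} = 6095.
Summing m = 1..14 (14 terms) gives 25270.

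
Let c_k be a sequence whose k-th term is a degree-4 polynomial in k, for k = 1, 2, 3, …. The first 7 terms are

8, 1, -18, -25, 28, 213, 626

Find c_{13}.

16292

1st diffs: -7, -19, -7, 53, 185, 413.
2nd diffs: -12, 12, 60, 132, 228.
3rd diffs: 24, 48, 72, 96.
4th diffs: 24, 24, 24 (constant).
So c_k = k^4 - 6k^3 + 5k^2 + 5k + 3.
Evaluating at k = 13 gives c_{13} = 16292.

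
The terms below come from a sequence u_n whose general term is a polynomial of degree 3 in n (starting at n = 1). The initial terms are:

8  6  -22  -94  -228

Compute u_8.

-1182

1st diffs: -2, -28, -72, -134.
2nd diffs: -26, -44, -62.
3rd diffs: -18, -18 (constant).
So u_n = -3n^3 + 5n^2 + 4n + 2.
Evaluating at n = 8 gives u_8 = -1182.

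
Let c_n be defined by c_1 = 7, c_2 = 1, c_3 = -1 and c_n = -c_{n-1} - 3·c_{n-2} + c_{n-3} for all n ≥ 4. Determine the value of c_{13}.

-177

Compute successive terms:
c_4 = 5;  c_5 = -1;  c_6 = -15;  c_7 = 23;  c_8 = 21;  c_9 = -105;  c_{10} = 65;  c_{11} = 271;  c_{12} = -571;  c_{13} = -177.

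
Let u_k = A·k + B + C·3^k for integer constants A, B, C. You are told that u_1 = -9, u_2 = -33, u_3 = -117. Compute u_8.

At k = 1, 2, 3: A + B + 3C = -9; 2A + B + 9C = -33; 3A + B + 27C = -117.
Subtracting the first from the second: A + 6C = -24.
Subtracting the second from the third: A + 18C = -84.
Solving: C = -5, A = 6, then B = 0.
Hence u_8 = 6·8 + 0 + (-5)·6561 = -32757.

-32757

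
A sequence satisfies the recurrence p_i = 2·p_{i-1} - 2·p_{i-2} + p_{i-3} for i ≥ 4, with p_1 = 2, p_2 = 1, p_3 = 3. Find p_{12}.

5

Compute successive terms:
p_4 = 6; p_5 = 7; p_6 = 5; p_7 = 2; p_8 = 1; p_9 = 3; p_{10} = 6; p_{11} = 7; p_{12} = 5.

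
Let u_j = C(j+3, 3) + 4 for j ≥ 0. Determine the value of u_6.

C(9, 3) = 84, so u_6 = 88.

88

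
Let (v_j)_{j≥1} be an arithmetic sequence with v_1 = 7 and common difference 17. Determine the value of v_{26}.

v_j = 7 + (j - 1)·17.
v_{26} = 7 + 25·17 = 432.

432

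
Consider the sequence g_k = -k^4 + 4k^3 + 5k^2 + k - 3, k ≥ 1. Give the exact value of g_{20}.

-125983

g_{20} = -1·20^4 + 4·20^3 + 5·20^2 + 1·20 - 3 = -125983.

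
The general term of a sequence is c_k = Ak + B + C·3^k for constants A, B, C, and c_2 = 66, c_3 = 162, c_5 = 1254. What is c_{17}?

The three given values yield: 2A + B + 9C = 66; 3A + B + 27C = 162; 5A + B + 243C = 1254.
Subtracting the first from the second: A + 18C = 96.
Subtracting the second from the third: 2A + 216C = 1092.
Solving: C = 5, A = 6, then B = 9.
Therefore c_{17} = 102 + 9 + 5·129140163 = 645700926.

645700926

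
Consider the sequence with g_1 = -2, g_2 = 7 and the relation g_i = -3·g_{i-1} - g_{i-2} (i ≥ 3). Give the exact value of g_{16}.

5188658

g_3 = -19  g_4 = 50  g_5 = -131  …  g_{13} = -289154  g_{14} = 757015  g_{15} = -1981891  g_{16} = 5188658.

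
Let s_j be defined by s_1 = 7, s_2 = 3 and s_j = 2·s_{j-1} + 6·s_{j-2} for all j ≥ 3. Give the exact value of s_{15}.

201105408

Step forward from the initial values:
s_3 = 48, s_4 = 114, s_5 = 516, …, s_{12} = 4149024, s_{13} = 15131712, s_{14} = 55157568, s_{15} = 201105408.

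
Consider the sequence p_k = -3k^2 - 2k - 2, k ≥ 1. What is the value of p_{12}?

p_{12} = -3·12^2 - 2·12 - 2 = -458.

-458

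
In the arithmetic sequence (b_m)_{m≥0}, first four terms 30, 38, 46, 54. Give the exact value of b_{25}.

230

Common difference d = 8.
b_m = 30 + (m - 0)·8.
b_{25} = 30 + 25·8 = 230.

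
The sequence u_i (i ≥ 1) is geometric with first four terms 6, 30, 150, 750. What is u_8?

Common ratio r = 5.
u_i = 6·5^(i-1).
u_8 = 6·5^7 = 468750.

468750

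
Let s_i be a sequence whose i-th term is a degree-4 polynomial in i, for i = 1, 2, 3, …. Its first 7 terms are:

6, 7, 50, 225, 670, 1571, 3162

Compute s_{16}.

1st diffs: 1, 43, 175, 445, 901, 1591.
2nd diffs: 42, 132, 270, 456, 690.
3rd diffs: 90, 138, 186, 234.
4th diffs: 48, 48, 48 (constant).
So s_i = 2i^4 - 5i^3 + i^2 + 3i + 5.
Evaluating at i = 16 gives s_{16} = 110901.

110901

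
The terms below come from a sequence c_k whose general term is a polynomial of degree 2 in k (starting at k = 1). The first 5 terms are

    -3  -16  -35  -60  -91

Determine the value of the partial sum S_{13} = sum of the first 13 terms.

1st diffs: -13, -19, -25, -31.
2nd diffs: -6, -6, -6 (constant).
So c_k = -3k^2 - 4k + 4.
Continuing: …, -128, -171, -220, -275, …, c_{13} = -555.
Summing k = 1..13 (13 terms) gives -2769.

-2769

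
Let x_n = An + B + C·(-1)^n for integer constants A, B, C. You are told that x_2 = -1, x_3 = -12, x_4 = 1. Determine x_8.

5

Plug in n = 2, 3, 4: 2A + B + C = -1; 3A + B - C = -12; 4A + B + C = 1.
Subtracting the first from the second: A - 2C = -11.
Subtracting the second from the third: A + 2C = 13.
Solving: C = 6, A = 1, then B = -9.
Hence x_8 = 1·8 + (-9) + 6·1 = 5.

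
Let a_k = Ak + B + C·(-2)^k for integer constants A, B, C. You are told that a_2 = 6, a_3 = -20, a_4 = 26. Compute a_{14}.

32742

At k = 2, 3, 4: 2A + B + 4C = 6; 3A + B - 8C = -20; 4A + B + 16C = 26.
Subtracting the first from the second: A - 12C = -26.
Subtracting the second from the third: A + 24C = 46.
Solving: C = 2, A = -2, then B = 2.
So a_k = -2·k + 2 + 2·(-2)^k; at k=14 this is 32742.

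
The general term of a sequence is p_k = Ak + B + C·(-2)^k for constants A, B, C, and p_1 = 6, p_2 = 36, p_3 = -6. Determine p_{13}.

Write the equations: A + B - 2C = 6; 2A + B + 4C = 36; 3A + B - 8C = -6.
Subtracting the first from the second: A + 6C = 30.
Subtracting the second from the third: A - 12C = -42.
Solving: C = 4, A = 6, then B = 8.
Therefore p_{13} = 78 + 8 + 4·(-8192) = -32682.

-32682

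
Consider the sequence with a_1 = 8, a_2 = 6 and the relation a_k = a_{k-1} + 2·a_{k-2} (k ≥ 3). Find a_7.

302

Step forward from the initial values:
a_3 = 22;  a_4 = 34;  a_5 = 78;  a_6 = 146;  a_7 = 302.
(Characteristic roots are 2 and -1.)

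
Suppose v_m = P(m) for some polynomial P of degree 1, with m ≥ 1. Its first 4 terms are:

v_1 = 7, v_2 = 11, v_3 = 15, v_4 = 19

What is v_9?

1st diffs: 4, 4, 4 (constant).
So v_m = 4m + 3.
Evaluating at m = 9 gives v_9 = 39.

39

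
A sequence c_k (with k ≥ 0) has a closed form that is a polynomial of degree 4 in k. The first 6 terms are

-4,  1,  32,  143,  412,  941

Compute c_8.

5468

1st diffs: 5, 31, 111, 269, 529.
2nd diffs: 26, 80, 158, 260.
3rd diffs: 54, 78, 102.
4th diffs: 24, 24 (constant).
So c_k = k^4 + 3k^3 - 3k^2 + 4k - 4.
Evaluating at k = 8 gives c_8 = 5468.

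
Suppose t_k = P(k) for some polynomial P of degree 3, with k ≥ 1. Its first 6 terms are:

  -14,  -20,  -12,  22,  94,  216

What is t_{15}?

1st diffs: -6, 8, 34, 72, 122.
2nd diffs: 14, 26, 38, 50.
3rd diffs: 12, 12, 12 (constant).
Newton forward-difference form: t_k = -14 + (-6)·C(k-1,1) + 14·C(k-1,2) + 12·C(k-1,3).
At k = 15: k-1 = 14, so t_{15} = -14 - 84 + 1274 + 4368 = 5544.

5544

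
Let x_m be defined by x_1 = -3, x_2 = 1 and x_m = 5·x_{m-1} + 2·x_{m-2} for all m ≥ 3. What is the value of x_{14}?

-63155771

Compute successive terms:
x_3 = -1; x_4 = -3; x_5 = -17; …; x_{11} = -407321; x_{12} = -2188243; x_{13} = -11755857; x_{14} = -63155771.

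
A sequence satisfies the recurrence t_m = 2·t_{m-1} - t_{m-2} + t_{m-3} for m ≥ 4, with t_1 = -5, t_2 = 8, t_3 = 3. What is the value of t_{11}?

-155

Iterate the recurrence:
t_4 = -7;  t_5 = -9;  t_6 = -8;  t_7 = -14;  t_8 = -29;  t_9 = -52;  t_{10} = -89;  t_{11} = -155.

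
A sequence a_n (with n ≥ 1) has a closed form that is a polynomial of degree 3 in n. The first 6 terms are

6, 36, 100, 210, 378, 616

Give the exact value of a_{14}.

6480

1st diffs: 30, 64, 110, 168, 238.
2nd diffs: 34, 46, 58, 70.
3rd diffs: 12, 12, 12 (constant).
Newton forward-difference form: a_n = 6 + 30·C(n-1,1) + 34·C(n-1,2) + 12·C(n-1,3).
At n = 14: n-1 = 13, so a_{14} = 6 + 390 + 2652 + 3432 = 6480.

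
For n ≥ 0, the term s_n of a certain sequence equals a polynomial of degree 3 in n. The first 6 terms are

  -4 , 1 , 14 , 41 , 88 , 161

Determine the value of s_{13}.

1st diffs: 5, 13, 27, 47, 73.
2nd diffs: 8, 14, 20, 26.
3rd diffs: 6, 6, 6 (constant).
Newton forward-difference form: s_n = -4 + 5·C(n,1) + 8·C(n,2) + 6·C(n,3).
At n = 13: n = 13, so s_{13} = -4 + 65 + 624 + 1716 = 2401.

2401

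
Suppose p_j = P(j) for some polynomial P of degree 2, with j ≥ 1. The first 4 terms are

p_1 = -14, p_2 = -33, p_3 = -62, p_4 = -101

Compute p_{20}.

-2085

1st diffs: -19, -29, -39.
2nd diffs: -10, -10 (constant).
Newton forward-difference form: p_j = -14 + (-19)·C(j-1,1) + (-10)·C(j-1,2).
At j = 20: j-1 = 19, so p_{20} = -14 - 361 - 1710 = -2085.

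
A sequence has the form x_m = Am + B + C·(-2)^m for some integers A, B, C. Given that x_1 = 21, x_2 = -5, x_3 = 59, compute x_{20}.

The three given values yield: A + B - 2C = 21; 2A + B + 4C = -5; 3A + B - 8C = 59.
Subtracting the first from the second: A + 6C = -26.
Subtracting the second from the third: A - 12C = 64.
Solving: C = -5, A = 4, then B = 7.
So x_m = 4·m + 7 + (-5)·(-2)^m; at m=20 this is -5242793.

-5242793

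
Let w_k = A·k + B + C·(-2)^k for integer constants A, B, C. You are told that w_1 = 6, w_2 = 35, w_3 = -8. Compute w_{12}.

Plug in k = 1, 2, 3: A + B - 2C = 6; 2A + B + 4C = 35; 3A + B - 8C = -8.
Subtracting the first from the second: A + 6C = 29.
Subtracting the second from the third: A - 12C = -43.
Solving: C = 4, A = 5, then B = 9.
Therefore w_{12} = 60 + 9 + 4·4096 = 16453.

16453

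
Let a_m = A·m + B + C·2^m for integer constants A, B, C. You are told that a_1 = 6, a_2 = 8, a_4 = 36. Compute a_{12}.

12244

The three given values yield: A + B + 2C = 6; 2A + B + 4C = 8; 4A + B + 16C = 36.
Subtracting the first from the second: A + 2C = 2.
Subtracting the second from the third: 2A + 12C = 28.
Solving: C = 3, A = -4, then B = 4.
Therefore a_{12} = -48 + 4 + 3·4096 = 12244.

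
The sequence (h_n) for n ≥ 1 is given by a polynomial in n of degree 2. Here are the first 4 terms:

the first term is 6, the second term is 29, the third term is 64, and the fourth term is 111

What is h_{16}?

1st diffs: 23, 35, 47.
2nd diffs: 12, 12 (constant).
Newton forward-difference form: h_n = 6 + 23·C(n-1,1) + 12·C(n-1,2).
At n = 16: n-1 = 15, so h_{16} = 6 + 345 + 1260 = 1611.

1611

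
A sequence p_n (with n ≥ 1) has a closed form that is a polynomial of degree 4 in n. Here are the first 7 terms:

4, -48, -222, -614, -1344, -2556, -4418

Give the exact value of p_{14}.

1st diffs: -52, -174, -392, -730, -1212, -1862.
2nd diffs: -122, -218, -338, -482, -650.
3rd diffs: -96, -120, -144, -168.
4th diffs: -24, -24, -24 (constant).
Newton forward-difference form: p_n = 4 + (-52)·C(n-1,1) + (-122)·C(n-1,2) + (-96)·C(n-1,3) + (-24)·C(n-1,4).
At n = 14: n-1 = 13, so p_{14} = 4 - 676 - 9516 - 27456 - 17160 = -54804.

-54804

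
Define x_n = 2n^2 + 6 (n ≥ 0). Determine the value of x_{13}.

x_{13} = 2·13^2 + 6 = 344.

344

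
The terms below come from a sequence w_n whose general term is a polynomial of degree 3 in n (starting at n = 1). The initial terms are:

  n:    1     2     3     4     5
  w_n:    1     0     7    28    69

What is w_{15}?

2899

1st diffs: -1, 7, 21, 41.
2nd diffs: 8, 14, 20.
3rd diffs: 6, 6 (constant).
So w_n = n^3 - 2n^2 - 2n + 4.
Evaluating at n = 15 gives w_{15} = 2899.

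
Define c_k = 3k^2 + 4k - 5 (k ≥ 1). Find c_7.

170

c_7 = 3·7^2 + 4·7 - 5 = 170.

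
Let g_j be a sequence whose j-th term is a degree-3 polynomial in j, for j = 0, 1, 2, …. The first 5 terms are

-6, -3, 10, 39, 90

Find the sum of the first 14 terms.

9835

1st diffs: 3, 13, 29, 51.
2nd diffs: 10, 16, 22.
3rd diffs: 6, 6 (constant).
Newton forward-difference form: g_j = -6 + 3·C(j,1) + 10·C(j,2) + 6·C(j,3).
Continuing: …, 169, 282, 435, 634, …, g_{13} = 2529.
Summing j = 0..13 (14 terms) gives 9835.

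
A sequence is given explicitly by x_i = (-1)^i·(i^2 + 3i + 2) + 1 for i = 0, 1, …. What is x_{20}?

(-1)^20 = 1; i^2 + 3i + 2 at i=20 is 462; so x_{20} = 463.

463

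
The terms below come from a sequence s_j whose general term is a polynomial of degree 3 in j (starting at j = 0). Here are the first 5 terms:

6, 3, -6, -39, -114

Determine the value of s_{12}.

-4386

1st diffs: -3, -9, -33, -75.
2nd diffs: -6, -24, -42.
3rd diffs: -18, -18 (constant).
So s_j = -3j^3 + 6j^2 - 6j + 6.
Evaluating at j = 12 gives s_{12} = -4386.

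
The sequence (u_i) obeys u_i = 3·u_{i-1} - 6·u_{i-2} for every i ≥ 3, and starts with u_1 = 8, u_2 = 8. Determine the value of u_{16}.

Iterate the recurrence:
u_3 = -24  u_4 = -120  u_5 = -216  …  u_{13} = 75816  u_{14} = 845640  u_{15} = 2082024  u_{16} = 1172232.

1172232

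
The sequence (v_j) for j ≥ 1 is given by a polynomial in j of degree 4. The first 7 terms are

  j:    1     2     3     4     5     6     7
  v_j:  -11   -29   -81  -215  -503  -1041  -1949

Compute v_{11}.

-12521

1st diffs: -18, -52, -134, -288, -538, -908.
2nd diffs: -34, -82, -154, -250, -370.
3rd diffs: -48, -72, -96, -120.
4th diffs: -24, -24, -24 (constant).
Newton forward-difference form: v_j = -11 + (-18)·C(j-1,1) + (-34)·C(j-1,2) + (-48)·C(j-1,3) + (-24)·C(j-1,4).
At j = 11: j-1 = 10, so v_{11} = -11 - 180 - 1530 - 5760 - 5040 = -12521.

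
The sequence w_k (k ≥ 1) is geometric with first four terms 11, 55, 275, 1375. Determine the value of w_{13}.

2685546875

Common ratio r = 5.
w_k = 11·5^(k-1).
w_{13} = 11·5^12 = 2685546875.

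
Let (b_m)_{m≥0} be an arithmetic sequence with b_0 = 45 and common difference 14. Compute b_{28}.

b_m = 45 + (m - 0)·14.
b_{28} = 45 + 28·14 = 437.

437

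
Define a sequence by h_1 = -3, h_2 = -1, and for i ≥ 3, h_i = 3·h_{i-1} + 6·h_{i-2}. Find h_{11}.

-2274237

Step forward from the initial values:
h_3 = -21;  h_4 = -69;  h_5 = -333;  h_6 = -1413;  h_7 = -6237;  h_8 = -27189;  h_9 = -118989;  h_{10} = -520101;  h_{11} = -2274237.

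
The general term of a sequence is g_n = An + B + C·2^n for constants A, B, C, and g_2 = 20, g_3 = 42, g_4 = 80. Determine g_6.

Write the equations: 2A + B + 4C = 20; 3A + B + 8C = 42; 4A + B + 16C = 80.
Subtracting the first from the second: A + 4C = 22.
Subtracting the second from the third: A + 8C = 38.
Solving: C = 4, A = 6, then B = -8.
Hence g_6 = 6·6 + (-8) + 4·64 = 284.

284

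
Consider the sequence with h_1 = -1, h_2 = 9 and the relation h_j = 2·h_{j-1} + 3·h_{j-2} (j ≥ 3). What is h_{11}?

Applying the relation repeatedly:
h_3 = 15; h_4 = 57; h_5 = 159; h_6 = 489; h_7 = 1455; h_8 = 4377; h_9 = 13119; h_{10} = 39369; h_{11} = 118095.
(Characteristic roots are 3 and -1.)

118095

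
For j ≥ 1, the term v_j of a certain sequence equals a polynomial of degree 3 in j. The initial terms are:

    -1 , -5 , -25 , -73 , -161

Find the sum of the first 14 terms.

-18214

1st diffs: -4, -20, -48, -88.
2nd diffs: -16, -28, -40.
3rd diffs: -12, -12 (constant).
So v_j = -2j^3 + 4j^2 - 2j - 1.
Continuing: …, -301, -505, -785, -1153, …, v_{14} = -4733.
Summing j = 1..14 (14 terms) gives -18214.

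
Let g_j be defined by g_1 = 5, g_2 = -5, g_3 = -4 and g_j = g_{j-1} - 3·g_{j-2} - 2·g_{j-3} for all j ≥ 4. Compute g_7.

Step forward from the initial values:
g_4 = 1, g_5 = 23, g_6 = 28, g_7 = -43.

-43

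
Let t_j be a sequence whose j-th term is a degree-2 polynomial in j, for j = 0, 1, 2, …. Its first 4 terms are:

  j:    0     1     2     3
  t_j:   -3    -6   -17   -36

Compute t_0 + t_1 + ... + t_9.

-1125

1st diffs: -3, -11, -19.
2nd diffs: -8, -8 (constant).
Newton forward-difference form: t_j = -3 + (-3)·C(j,1) + (-8)·C(j,2).
Continuing: …, -63, -98, -141, -192, …, t_9 = -318.
Summing j = 0..9 (10 terms) gives -1125.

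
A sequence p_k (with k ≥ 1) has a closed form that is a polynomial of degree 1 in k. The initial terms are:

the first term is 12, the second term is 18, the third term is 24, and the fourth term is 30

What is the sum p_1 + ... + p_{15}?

810

1st diffs: 6, 6, 6 (constant).
So p_k = 6k + 6.
Continuing: …, 36, 42, 48, 54, …, p_{15} = 96.
Summing k = 1..15 (15 terms) gives 810.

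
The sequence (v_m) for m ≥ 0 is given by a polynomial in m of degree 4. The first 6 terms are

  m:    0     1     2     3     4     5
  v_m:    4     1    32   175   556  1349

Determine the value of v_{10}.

20944

1st diffs: -3, 31, 143, 381, 793.
2nd diffs: 34, 112, 238, 412.
3rd diffs: 78, 126, 174.
4th diffs: 48, 48 (constant).
So v_m = 2m^4 + m^3 - 6m + 4.
Evaluating at m = 10 gives v_{10} = 20944.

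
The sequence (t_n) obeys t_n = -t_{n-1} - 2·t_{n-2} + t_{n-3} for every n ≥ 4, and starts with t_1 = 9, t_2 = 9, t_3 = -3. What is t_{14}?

Applying the relation repeatedly:
t_4 = -6;  t_5 = 21;  t_6 = -12;  …;  t_{11} = 300;  t_{12} = 33;  t_{13} = -810;  t_{14} = 1044.

1044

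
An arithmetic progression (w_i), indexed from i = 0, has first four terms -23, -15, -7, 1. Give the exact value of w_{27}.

193

Common difference d = 8.
w_i = -23 + (i - 0)·8.
w_{27} = -23 + 27·8 = 193.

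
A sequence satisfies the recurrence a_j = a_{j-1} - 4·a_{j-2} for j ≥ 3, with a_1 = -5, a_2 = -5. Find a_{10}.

-1525

Step forward from the initial values:
a_3 = 15;  a_4 = 35;  a_5 = -25;  a_6 = -165;  a_7 = -65;  a_8 = 595;  a_9 = 855;  a_{10} = -1525.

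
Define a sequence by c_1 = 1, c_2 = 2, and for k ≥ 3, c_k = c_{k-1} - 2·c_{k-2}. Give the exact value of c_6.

4

c_3 = 0;  c_4 = -4;  c_5 = -4;  c_6 = 4.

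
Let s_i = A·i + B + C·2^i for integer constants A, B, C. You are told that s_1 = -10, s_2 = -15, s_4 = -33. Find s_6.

The three given values yield: A + B + 2C = -10; 2A + B + 4C = -15; 4A + B + 16C = -33.
Subtracting the first from the second: A + 2C = -5.
Subtracting the second from the third: 2A + 12C = -18.
Solving: C = -1, A = -3, then B = -5.
Hence s_6 = -3·6 + (-5) + (-1)·64 = -87.

-87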